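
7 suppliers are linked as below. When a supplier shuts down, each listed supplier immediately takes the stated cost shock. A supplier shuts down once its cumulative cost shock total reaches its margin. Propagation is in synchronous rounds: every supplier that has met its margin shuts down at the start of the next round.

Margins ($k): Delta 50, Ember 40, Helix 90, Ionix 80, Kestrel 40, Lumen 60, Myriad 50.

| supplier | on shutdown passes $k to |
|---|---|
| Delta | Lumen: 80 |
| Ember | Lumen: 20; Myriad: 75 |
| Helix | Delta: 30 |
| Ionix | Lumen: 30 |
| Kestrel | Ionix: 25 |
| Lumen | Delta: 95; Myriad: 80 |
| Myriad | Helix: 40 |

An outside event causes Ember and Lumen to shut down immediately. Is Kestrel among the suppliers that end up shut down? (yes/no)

Round 1 — Ember, Lumen shut down (initial).
  Delta: +95 → 95 ≥ 50
  Myriad: +75+80 → 155 ≥ 50
Round 2 — Delta, Myriad shut down.
  Helix: +40 → 40 < 90
No further shutdowns.

no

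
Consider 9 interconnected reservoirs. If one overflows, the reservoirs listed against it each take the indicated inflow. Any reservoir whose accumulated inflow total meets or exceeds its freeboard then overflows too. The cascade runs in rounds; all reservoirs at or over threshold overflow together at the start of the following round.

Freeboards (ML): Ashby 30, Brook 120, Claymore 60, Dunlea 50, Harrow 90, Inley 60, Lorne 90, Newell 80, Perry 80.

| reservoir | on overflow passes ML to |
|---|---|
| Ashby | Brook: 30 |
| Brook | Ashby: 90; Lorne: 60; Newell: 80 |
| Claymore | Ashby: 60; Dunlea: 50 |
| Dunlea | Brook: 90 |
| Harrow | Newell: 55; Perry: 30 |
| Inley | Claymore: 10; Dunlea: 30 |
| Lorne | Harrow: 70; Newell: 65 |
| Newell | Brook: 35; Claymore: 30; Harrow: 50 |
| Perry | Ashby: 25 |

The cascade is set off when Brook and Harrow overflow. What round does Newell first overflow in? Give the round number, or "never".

Round 1 — Brook, Harrow overflow (initial).
  Ashby: +90 → 90 ≥ 30
  Lorne: +60 → 60 < 90
  Newell: +80+55 → 135 ≥ 80
  Perry: +30 → 30 < 80
Round 2 — Ashby, Newell overflow.
  Claymore: +30 → 30 < 60
No further overflows.

2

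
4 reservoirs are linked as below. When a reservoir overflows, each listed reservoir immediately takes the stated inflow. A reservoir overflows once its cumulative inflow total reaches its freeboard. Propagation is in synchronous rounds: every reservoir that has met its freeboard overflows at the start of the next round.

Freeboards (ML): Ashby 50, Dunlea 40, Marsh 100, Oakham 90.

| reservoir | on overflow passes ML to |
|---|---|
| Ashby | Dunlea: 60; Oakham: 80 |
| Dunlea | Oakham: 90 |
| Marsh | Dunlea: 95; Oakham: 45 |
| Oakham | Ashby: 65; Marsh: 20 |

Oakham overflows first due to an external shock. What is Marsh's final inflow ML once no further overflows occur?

Round 1 — Oakham overflows (initial).
  Ashby: +65 → 65 ≥ 50
  Marsh: +20 → 20 < 100
Round 2 — Ashby overflows.
  Dunlea: +60 → 60 ≥ 40
Round 3 — Dunlea overflows.
No further overflows.

20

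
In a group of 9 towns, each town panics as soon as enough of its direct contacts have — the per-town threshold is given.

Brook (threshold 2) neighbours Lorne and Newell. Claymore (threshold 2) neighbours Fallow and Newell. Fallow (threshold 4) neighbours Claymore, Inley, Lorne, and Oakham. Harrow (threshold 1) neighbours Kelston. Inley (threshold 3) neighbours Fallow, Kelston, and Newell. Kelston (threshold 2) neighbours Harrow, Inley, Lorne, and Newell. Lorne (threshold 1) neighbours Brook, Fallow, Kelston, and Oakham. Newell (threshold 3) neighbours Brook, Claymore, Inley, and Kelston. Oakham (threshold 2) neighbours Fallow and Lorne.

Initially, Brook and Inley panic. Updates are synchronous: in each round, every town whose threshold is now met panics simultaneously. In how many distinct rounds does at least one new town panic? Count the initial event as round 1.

Round 1 — Brook, Inley panic (initial).
Round 2 — checking thresholds:
  Fallow: 1 of 4 neighbours < 4, holds.
  Kelston: 1 of 4 neighbours < 2, holds.
  Lorne: 1 of 4 neighbours ≥ 1, panics.
  Newell: 2 of 4 neighbours < 3, holds.
Round 3 — checking thresholds:
  Fallow: 2 of 4 neighbours < 4, holds.
  Kelston: 2 of 4 neighbours ≥ 2, panics.
  Newell: 2 of 4 neighbours < 3, holds.
  Oakham: 1 of 2 neighbours < 2, holds.
Round 4 — checking thresholds:
  Fallow: 2 of 4 neighbours < 4, holds.
  Harrow: 1 of 1 neighbours ≥ 1, panics.
  Newell: 3 of 4 neighbours ≥ 3, panics.
  Oakham: 1 of 2 neighbours < 2, holds.
Round 5 — no new panics; cascade stops.

4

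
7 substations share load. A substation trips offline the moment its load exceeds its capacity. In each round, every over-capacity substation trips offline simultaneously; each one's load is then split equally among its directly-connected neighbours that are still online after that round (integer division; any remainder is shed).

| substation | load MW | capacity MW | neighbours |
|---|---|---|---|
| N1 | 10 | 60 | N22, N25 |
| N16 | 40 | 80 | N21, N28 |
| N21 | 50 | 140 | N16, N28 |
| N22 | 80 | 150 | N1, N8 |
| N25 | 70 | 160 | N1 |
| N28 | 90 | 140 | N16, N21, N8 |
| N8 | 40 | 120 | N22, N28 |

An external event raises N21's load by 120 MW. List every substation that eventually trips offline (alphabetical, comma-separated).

N1, N16, N21, N22, N25, N28, N8

Round 1 — N21 at 170 > 140. N21 trips offline.
  N21 sheds 170 MW to N16, N28: 85 each.
    N16: 40+85 = 125 > 80
    N28: 90+85 = 175 > 140
Round 2 — N16, N28 trip offline.
  N16 sheds 125 MW: no online neighbours, lost.
  N28 sheds 175 MW to N8: 175 each.
    N8: 40+175 = 215 > 120
Round 3 — N8 trips offline.
  N8 sheds 215 MW to N22: 215 each.
    N22: 80+215 = 295 > 150
Round 4 — N22 trips offline.
  N22 sheds 295 MW to N1: 295 each.
    N1: 10+295 = 305 > 60
Round 5 — N1 trips offline.
  N1 sheds 305 MW to N25: 305 each.
    N25: 70+305 = 375 > 160
Round 6 — N25 trips offline.
  N25 sheds 375 MW: no online neighbours, lost.
No further trips.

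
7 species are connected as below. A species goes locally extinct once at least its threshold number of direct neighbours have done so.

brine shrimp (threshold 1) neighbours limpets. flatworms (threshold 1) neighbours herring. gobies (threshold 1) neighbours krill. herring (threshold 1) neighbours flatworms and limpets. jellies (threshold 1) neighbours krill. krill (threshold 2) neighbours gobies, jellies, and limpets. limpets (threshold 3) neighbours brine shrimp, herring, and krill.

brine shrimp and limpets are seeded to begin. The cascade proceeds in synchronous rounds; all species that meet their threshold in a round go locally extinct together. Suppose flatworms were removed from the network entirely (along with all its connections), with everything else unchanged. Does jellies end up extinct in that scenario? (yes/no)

With flatworms removed:
Round 1 — brine shrimp, limpets go locally extinct (initial).
Round 2 — checking thresholds:
  herring: 1 of 1 neighbours ≥ 1, goes locally extinct.
  krill: 1 of 3 neighbours < 2, holds.
Round 3 — no new extinctions; cascade stops.

no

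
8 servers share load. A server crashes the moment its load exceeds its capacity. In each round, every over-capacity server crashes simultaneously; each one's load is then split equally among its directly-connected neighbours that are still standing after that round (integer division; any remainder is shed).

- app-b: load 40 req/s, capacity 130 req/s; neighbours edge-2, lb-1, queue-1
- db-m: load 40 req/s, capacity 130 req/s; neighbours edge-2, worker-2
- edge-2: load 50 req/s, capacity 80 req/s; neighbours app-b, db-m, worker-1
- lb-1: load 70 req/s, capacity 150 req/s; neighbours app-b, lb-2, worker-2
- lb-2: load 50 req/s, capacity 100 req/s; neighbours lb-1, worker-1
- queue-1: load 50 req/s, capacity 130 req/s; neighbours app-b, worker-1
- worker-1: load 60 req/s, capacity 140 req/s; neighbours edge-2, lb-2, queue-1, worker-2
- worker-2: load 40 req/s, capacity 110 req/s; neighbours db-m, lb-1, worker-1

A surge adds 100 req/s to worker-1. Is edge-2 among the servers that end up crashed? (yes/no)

Round 1 — worker-1 at 160 > 140. worker-1 crashes.
  worker-1 sheds 160 req/s to edge-2, lb-2, queue-1, worker-2: 40 each.
    edge-2: 50+40 = 90 > 80
    lb-2: 50+40 = 90 ≤ 100
    queue-1: 50+40 = 90 ≤ 130
    worker-2: 40+40 = 80 ≤ 110
Round 2 — edge-2 crashes.
  edge-2 sheds 90 req/s to app-b, db-m: 45 each.
    app-b: 40+45 = 85 ≤ 130
    db-m: 40+45 = 85 ≤ 130
No further crashes.

yes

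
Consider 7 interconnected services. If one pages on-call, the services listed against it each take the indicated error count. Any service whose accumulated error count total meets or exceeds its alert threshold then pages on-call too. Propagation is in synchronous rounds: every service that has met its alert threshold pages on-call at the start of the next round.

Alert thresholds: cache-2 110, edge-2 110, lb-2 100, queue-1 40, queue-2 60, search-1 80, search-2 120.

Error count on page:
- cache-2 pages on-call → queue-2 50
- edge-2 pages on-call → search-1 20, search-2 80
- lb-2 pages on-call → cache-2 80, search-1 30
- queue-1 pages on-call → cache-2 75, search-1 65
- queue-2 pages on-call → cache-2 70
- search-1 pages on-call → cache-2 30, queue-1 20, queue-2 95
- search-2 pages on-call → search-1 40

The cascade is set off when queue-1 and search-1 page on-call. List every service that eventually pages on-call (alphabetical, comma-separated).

cache-2, queue-1, queue-2, search-1

Round 1 — queue-1, search-1 page on-call (initial).
  cache-2: +75+30 → 105 < 110
  queue-2: +95 → 95 ≥ 60
Round 2 — queue-2 pages on-call.
  cache-2: +70 → 175 ≥ 110
Round 3 — cache-2 pages on-call.
No further pages.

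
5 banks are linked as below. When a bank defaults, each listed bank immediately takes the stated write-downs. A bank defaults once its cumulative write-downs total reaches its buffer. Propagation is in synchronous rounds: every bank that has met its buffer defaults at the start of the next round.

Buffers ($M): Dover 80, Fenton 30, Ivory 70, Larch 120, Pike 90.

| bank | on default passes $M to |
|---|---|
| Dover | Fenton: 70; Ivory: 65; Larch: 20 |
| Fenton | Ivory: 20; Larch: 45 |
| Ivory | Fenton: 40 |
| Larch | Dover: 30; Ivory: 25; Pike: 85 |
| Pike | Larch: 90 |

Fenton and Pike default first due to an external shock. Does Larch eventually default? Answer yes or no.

Round 1 — Fenton, Pike default (initial).
  Ivory: +20 → 20 < 70
  Larch: +45+90 → 135 ≥ 120
Round 2 — Larch defaults.
  Dover: +30 → 30 < 80
  Ivory: +25 → 45 < 70
No further defaults.

yes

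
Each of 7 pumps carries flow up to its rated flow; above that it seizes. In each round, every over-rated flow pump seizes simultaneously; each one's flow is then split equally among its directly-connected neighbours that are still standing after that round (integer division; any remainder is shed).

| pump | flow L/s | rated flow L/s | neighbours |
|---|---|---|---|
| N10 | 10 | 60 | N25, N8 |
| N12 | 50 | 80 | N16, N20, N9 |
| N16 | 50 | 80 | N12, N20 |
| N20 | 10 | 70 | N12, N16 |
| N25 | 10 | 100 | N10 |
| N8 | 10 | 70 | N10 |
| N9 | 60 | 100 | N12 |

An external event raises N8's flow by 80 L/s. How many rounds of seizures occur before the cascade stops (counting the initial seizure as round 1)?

3

Round 1 — N8 at 90 > 70. N8 seizes.
  N8 sheds 90 L/s to N10: 90 each.
    N10: 10+90 = 100 > 60
Round 2 — N10 seizes.
  N10 sheds 100 L/s to N25: 100 each.
    N25: 10+100 = 110 > 100
Round 3 — N25 seizes.
  N25 sheds 110 L/s: no online neighbours, lost.
No further seizures.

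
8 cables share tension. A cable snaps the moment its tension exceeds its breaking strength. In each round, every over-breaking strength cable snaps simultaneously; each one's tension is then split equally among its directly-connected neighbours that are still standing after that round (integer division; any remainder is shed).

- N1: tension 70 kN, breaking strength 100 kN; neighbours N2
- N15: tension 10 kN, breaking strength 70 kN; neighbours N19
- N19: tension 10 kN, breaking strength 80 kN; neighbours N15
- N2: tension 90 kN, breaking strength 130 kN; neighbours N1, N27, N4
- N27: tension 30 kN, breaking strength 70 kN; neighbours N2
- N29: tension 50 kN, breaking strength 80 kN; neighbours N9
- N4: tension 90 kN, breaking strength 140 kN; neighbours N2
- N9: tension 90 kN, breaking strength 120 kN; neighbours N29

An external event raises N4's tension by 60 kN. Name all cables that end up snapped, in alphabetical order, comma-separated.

N1, N2, N27, N4

Round 1 — N4 at 150 > 140. N4 snaps.
  N4 sheds 150 kN to N2: 150 each.
    N2: 90+150 = 240 > 130
Round 2 — N2 snaps.
  N2 sheds 240 kN to N1, N27: 120 each.
    N1: 70+120 = 190 > 100
    N27: 30+120 = 150 > 70
Round 3 — N1, N27 snap.
  N1 sheds 190 kN: no online neighbours, lost.
  N27 sheds 150 kN: no online neighbours, lost.
No further breaks.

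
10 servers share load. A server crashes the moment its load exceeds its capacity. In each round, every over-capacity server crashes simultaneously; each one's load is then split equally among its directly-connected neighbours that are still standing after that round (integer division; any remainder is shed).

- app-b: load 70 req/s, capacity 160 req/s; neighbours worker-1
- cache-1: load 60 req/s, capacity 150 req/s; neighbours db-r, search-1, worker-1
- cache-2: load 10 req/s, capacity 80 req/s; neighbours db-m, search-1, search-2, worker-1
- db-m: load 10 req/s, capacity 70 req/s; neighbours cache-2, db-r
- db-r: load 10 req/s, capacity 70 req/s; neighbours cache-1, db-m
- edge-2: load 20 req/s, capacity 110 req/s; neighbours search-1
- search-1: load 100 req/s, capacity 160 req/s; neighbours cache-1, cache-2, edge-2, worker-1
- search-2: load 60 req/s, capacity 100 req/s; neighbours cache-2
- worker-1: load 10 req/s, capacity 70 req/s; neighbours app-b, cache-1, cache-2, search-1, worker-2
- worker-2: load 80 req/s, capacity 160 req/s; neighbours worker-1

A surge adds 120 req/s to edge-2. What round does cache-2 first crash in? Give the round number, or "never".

3

Round 1 — edge-2 at 140 > 110. edge-2 crashes.
  edge-2 sheds 140 req/s to search-1: 140 each.
    search-1: 100+140 = 240 > 160
Round 2 — search-1 crashes.
  search-1 sheds 240 req/s to cache-1, cache-2, worker-1: 80 each.
    cache-1: 60+80 = 140 ≤ 150
    cache-2: 10+80 = 90 > 80
    worker-1: 10+80 = 90 > 70
Round 3 — cache-2, worker-1 crash.
  cache-2 sheds 90 req/s to db-m, search-2: 45 each.
    db-m: 10+45 = 55 ≤ 70
    search-2: 60+45 = 105 > 100
  worker-1 sheds 90 req/s to app-b, cache-1, worker-2: 30 each.
    app-b: 70+30 = 100 ≤ 160
    cache-1: 140+30 = 170 > 150
    worker-2: 80+30 = 110 ≤ 160
Round 4 — cache-1, search-2 crash.
  cache-1 sheds 170 req/s to db-r: 170 each.
    db-r: 10+170 = 180 > 70
  search-2 sheds 105 req/s: no online neighbours, lost.
Round 5 — db-r crashes.
  db-r sheds 180 req/s to db-m: 180 each.
    db-m: 55+180 = 235 > 70
Round 6 — db-m crashes.
  db-m sheds 235 req/s: no online neighbours, lost.
No further crashes.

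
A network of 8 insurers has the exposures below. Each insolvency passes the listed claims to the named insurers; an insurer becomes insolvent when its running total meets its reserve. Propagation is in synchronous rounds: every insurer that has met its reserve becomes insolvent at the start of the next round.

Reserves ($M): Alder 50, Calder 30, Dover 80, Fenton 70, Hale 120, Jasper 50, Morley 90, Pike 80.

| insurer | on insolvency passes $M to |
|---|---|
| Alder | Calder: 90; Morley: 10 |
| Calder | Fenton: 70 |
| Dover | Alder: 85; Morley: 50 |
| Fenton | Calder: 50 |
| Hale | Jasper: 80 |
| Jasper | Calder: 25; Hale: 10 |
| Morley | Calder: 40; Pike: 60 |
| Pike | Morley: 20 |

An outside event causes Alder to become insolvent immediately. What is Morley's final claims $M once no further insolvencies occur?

Round 1 — Alder becomes insolvent (initial).
  Calder: +90 → 90 ≥ 30
  Morley: +10 → 10 < 90
Round 2 — Calder becomes insolvent.
  Fenton: +70 → 70 ≥ 70
Round 3 — Fenton becomes insolvent.
No further insolvencies.

10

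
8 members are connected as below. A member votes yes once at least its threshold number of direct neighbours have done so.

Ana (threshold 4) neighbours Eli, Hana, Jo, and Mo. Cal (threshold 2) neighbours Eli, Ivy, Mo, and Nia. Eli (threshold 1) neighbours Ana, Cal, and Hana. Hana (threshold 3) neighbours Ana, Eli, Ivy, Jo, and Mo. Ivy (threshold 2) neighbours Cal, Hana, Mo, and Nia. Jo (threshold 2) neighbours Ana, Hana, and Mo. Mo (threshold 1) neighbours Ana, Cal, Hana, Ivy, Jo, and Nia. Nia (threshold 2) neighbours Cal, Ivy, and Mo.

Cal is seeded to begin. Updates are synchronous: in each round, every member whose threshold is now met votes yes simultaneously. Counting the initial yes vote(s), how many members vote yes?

Round 1 — Cal votes yes (initial).
Round 2 — checking thresholds:
  Eli: 1 of 3 neighbours ≥ 1, votes yes.
  Ivy: 1 of 4 neighbours < 2, not yet.
  Mo: 1 of 6 neighbours ≥ 1, votes yes.
  Nia: 1 of 3 neighbours < 2, not yet.
Round 3 — checking thresholds:
  Ana: 2 of 4 neighbours < 4, not yet.
  Hana: 2 of 5 neighbours < 3, not yet.
  Ivy: 2 of 4 neighbours ≥ 2, votes yes.
  Jo: 1 of 3 neighbours < 2, not yet.
  Nia: 2 of 3 neighbours ≥ 2, votes yes.
Round 4 — checking thresholds:
  Ana: 2 of 4 neighbours < 4, not yet.
  Hana: 3 of 5 neighbours ≥ 3, votes yes.
  Jo: 1 of 3 neighbours < 2, not yet.
Round 5 — checking thresholds:
  Ana: 3 of 4 neighbours < 4, not yet.
  Jo: 2 of 3 neighbours ≥ 2, votes yes.
Round 6 — checking thresholds:
  Ana: 4 of 4 neighbours ≥ 4, votes yes.
Round 7 — no new yes votes; cascade stops.

8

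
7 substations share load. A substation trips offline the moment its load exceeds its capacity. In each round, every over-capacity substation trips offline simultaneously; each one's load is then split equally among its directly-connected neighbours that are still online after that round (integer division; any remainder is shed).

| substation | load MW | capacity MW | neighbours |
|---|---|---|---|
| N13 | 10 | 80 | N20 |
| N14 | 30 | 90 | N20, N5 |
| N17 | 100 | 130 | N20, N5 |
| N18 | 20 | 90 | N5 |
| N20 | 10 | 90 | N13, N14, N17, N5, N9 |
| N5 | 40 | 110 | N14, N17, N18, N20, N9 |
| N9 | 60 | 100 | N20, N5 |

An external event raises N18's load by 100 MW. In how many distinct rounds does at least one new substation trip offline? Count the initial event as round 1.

5

Round 1 — N18 at 120 > 90. N18 trips offline.
  N18 sheds 120 MW to N5: 120 each.
    N5: 40+120 = 160 > 110
Round 2 — N5 trips offline.
  N5 sheds 160 MW to N14, N17, N20, N9: 40 each.
    N14: 30+40 = 70 ≤ 90
    N17: 100+40 = 140 > 130
    N20: 10+40 = 50 ≤ 90
    N9: 60+40 = 100 ≤ 100
Round 3 — N17 trips offline.
  N17 sheds 140 MW to N20: 140 each.
    N20: 50+140 = 190 > 90
Round 4 — N20 trips offline.
  N20 sheds 190 MW to N13, N14, N9: 63 each (1 lost).
    N13: 10+63 = 73 ≤ 80
    N14: 70+63 = 133 > 90
    N9: 100+63 = 163 > 100
Round 5 — N14, N9 trip offline.
  N14 sheds 133 MW: no online neighbours, lost.
  N9 sheds 163 MW: no online neighbours, lost.
No further trips.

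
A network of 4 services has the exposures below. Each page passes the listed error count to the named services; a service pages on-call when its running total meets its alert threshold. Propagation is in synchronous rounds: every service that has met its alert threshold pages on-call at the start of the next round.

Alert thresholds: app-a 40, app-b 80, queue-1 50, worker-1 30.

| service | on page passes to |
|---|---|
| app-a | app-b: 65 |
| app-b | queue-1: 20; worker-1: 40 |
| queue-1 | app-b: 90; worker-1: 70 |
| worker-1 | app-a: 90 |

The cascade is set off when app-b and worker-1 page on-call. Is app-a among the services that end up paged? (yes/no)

Round 1 — app-b, worker-1 page on-call (initial).
  app-a: +90 → 90 ≥ 40
  queue-1: +20 → 20 < 50
Round 2 — app-a pages on-call.
No further pages.

yes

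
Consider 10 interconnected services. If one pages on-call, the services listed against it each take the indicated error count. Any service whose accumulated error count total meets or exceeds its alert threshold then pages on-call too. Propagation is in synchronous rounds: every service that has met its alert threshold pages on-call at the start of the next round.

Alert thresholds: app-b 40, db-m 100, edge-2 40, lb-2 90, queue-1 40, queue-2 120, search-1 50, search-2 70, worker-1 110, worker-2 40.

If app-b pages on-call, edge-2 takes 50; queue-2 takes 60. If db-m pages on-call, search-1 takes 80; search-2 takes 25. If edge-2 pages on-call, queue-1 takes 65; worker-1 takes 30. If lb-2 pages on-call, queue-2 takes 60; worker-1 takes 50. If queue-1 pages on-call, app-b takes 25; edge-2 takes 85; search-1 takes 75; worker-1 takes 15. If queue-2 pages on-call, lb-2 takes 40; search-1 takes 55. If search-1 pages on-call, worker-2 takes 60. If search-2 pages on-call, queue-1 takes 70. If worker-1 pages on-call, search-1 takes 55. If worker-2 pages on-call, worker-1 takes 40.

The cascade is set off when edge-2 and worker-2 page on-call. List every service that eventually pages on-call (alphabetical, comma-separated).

edge-2, queue-1, search-1, worker-2

Round 1 — edge-2, worker-2 page on-call (initial).
  queue-1: +65 → 65 ≥ 40
  worker-1: +30+40 → 70 < 110
Round 2 — queue-1 pages on-call.
  app-b: +25 → 25 < 40
  search-1: +75 → 75 ≥ 50
  worker-1: +15 → 85 < 110
Round 3 — search-1 pages on-call.
No further pages.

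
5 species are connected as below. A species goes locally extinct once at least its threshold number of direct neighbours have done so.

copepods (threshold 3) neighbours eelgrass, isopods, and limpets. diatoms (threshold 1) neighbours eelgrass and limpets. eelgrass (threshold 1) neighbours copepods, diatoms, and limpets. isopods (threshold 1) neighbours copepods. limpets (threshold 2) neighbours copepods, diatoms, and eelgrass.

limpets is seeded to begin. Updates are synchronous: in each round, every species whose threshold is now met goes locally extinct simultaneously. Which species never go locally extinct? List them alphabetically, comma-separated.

copepods, isopods

Round 1 — limpets goes locally extinct (initial).
Round 2 — checking thresholds:
  copepods: 1 of 3 neighbours < 3, below threshold.
  diatoms: 1 of 2 neighbours ≥ 1, goes locally extinct.
  eelgrass: 1 of 3 neighbours ≥ 1, goes locally extinct.
Round 3 — no new extinctions; cascade stops.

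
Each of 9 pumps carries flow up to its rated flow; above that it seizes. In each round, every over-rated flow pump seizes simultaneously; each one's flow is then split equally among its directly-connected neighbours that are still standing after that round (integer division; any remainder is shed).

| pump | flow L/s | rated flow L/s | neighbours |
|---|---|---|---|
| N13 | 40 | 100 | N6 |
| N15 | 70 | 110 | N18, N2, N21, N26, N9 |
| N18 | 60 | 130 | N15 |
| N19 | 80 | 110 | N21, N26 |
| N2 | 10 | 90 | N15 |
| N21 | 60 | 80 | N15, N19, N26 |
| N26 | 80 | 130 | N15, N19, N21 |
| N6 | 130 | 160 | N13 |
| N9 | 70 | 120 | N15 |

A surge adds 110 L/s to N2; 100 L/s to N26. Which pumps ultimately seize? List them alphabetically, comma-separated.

N15, N18, N19, N2, N21, N26, N9

Round 1 — N2 at 120 > 90; N26 at 180 > 130. N2, N26 seize.
  N2 sheds 120 L/s to N15: 120 each.
    N15: 70+120 = 190 > 110
  N26 sheds 180 L/s to N15, N19, N21: 60 each.
    N15: 190+60 = 250 > 110
    N19: 80+60 = 140 > 110
    N21: 60+60 = 120 > 80
Round 2 — N15, N19, N21 seize.
  N15 sheds 250 L/s to N18, N9: 125 each.
    N18: 60+125 = 185 > 130
    N9: 70+125 = 195 > 120
  N19 sheds 140 L/s: no online neighbours, lost.
  N21 sheds 120 L/s: no online neighbours, lost.
Round 3 — N18, N9 seize.
  N18 sheds 185 L/s: no online neighbours, lost.
  N9 sheds 195 L/s: no online neighbours, lost.
No further seizures.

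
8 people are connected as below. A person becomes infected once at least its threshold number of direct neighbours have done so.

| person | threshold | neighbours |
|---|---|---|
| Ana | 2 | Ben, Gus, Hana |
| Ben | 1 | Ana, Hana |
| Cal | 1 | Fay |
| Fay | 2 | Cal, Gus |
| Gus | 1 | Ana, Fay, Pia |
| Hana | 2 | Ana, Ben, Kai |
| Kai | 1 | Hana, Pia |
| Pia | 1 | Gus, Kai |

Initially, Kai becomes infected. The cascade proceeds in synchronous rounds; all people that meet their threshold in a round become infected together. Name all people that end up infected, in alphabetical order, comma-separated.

Round 1 — Kai becomes infected (initial).
Round 2 — checking thresholds:
  Hana: 1 of 3 neighbours < 2, not yet.
  Pia: 1 of 2 neighbours ≥ 1, becomes infected.
Round 3 — checking thresholds:
  Gus: 1 of 3 neighbours ≥ 1, becomes infected.
  Hana: 1 of 3 neighbours < 2, not yet.
Round 4 — no new infections; cascade stops.

Gus, Kai, Pia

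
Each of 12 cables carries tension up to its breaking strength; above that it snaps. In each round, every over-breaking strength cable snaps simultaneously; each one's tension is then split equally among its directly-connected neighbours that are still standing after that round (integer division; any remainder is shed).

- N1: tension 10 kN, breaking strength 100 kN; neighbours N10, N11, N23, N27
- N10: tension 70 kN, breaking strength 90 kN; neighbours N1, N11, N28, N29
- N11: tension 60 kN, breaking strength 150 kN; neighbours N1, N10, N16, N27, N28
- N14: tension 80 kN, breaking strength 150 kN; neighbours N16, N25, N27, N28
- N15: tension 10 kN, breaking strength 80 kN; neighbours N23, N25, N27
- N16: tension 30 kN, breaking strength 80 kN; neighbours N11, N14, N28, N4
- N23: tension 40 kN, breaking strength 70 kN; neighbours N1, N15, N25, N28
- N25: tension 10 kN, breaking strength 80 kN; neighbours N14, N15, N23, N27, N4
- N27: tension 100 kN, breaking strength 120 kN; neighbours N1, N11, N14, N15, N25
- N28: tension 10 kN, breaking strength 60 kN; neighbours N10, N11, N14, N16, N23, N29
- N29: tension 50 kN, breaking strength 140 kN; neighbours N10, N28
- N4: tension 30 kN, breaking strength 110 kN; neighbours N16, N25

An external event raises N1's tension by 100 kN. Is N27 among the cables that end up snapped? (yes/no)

yes

Round 1 — N1 at 110 > 100. N1 snaps.
  N1 sheds 110 kN to N10, N11, N23, N27: 27 each (2 lost).
    N10: 70+27 = 97 > 90
    N11: 60+27 = 87 ≤ 150
    N23: 40+27 = 67 ≤ 70
    N27: 100+27 = 127 > 120
Round 2 — N10, N27 snap.
  N10 sheds 97 kN to N11, N28, N29: 32 each (1 lost).
    N11: 87+32 = 119 ≤ 150
    N28: 10+32 = 42 ≤ 60
    N29: 50+32 = 82 ≤ 140
  N27 sheds 127 kN to N11, N14, N15, N25: 31 each (3 lost).
    N11: 119+31 = 150 ≤ 150
    N14: 80+31 = 111 ≤ 150
    N15: 10+31 = 41 ≤ 80
    N25: 10+31 = 41 ≤ 80
No further breaks.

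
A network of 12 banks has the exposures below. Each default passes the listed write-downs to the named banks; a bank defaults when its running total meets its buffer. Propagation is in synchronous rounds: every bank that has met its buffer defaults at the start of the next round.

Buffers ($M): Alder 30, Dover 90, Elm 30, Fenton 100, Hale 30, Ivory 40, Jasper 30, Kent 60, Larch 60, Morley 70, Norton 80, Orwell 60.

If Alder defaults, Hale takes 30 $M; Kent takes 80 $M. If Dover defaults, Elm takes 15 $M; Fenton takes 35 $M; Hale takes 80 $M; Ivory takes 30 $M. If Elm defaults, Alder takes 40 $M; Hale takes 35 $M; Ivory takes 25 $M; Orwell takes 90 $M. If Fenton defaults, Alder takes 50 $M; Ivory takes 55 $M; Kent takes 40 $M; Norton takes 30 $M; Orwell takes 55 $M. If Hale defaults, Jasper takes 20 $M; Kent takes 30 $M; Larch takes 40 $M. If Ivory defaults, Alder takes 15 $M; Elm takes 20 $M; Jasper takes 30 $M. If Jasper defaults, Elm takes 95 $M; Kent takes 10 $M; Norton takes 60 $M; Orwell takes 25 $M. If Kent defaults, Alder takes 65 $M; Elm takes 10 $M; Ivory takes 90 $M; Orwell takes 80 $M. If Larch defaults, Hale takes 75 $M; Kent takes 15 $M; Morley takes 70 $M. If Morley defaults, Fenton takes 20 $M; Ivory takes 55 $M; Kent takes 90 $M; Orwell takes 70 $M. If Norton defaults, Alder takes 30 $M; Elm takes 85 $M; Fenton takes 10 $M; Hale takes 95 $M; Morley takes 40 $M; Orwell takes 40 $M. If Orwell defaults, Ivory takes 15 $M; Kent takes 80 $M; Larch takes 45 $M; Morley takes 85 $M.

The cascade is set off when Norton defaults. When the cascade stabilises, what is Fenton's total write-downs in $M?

Round 1 — Norton defaults (initial).
  Alder: +30 → 30 ≥ 30
  Elm: +85 → 85 ≥ 30
  Fenton: +10 → 10 < 100
  Hale: +95 → 95 ≥ 30
  Morley: +40 → 40 < 70
  Orwell: +40 → 40 < 60
Round 2 — Alder, Elm, Hale default.
  Ivory: +25 → 25 < 40
  Jasper: +20 → 20 < 30
  Kent: +80+30 → 110 ≥ 60
  Larch: +40 → 40 < 60
  Orwell: +90 → 130 ≥ 60
Round 3 — Kent, Orwell default.
  Ivory: +90+15 → 130 ≥ 40
  Larch: +45 → 85 ≥ 60
  Morley: +85 → 125 ≥ 70
Round 4 — Ivory, Larch, Morley default.
  Fenton: +20 → 30 < 100
  Jasper: +30 → 50 ≥ 30
Round 5 — Jasper defaults.
No further defaults.

30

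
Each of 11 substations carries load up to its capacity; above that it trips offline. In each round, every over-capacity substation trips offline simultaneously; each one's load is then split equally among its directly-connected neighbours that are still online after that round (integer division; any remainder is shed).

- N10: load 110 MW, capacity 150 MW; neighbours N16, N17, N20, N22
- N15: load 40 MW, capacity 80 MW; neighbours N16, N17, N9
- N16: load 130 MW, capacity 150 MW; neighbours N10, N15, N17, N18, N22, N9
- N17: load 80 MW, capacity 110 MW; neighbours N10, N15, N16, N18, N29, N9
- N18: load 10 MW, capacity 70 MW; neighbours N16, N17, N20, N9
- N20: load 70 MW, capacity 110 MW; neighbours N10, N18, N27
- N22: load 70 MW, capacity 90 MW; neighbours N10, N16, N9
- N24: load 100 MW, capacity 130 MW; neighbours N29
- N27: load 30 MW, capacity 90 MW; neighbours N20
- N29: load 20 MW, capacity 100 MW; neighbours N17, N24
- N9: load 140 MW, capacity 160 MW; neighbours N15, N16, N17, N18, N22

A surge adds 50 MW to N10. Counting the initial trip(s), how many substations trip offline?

Round 1 — N10 at 160 > 150. N10 trips offline.
  N10 sheds 160 MW to N16, N17, N20, N22: 40 each.
    N16: 130+40 = 170 > 150
    N17: 80+40 = 120 > 110
    N20: 70+40 = 110 ≤ 110
    N22: 70+40 = 110 > 90
Round 2 — N16, N17, N22 trip offline.
  N16 sheds 170 MW to N15, N18, N9: 56 each (2 lost).
    N15: 40+56 = 96 > 80
    N18: 10+56 = 66 ≤ 70
    N9: 140+56 = 196 > 160
  N17 sheds 120 MW to N15, N18, N29, N9: 30 each.
    N15: 96+30 = 126 > 80
    N18: 66+30 = 96 > 70
    N29: 20+30 = 50 ≤ 100
    N9: 196+30 = 226 > 160
  N22 sheds 110 MW to N9: 110 each.
    N9: 226+110 = 336 > 160
Round 3 — N15, N18, N9 trip offline.
  N15 sheds 126 MW: no online neighbours, lost.
  N18 sheds 96 MW to N20: 96 each.
    N20: 110+96 = 206 > 110
  N9 sheds 336 MW: no online neighbours, lost.
Round 4 — N20 trips offline.
  N20 sheds 206 MW to N27: 206 each.
    N27: 30+206 = 236 > 90
Round 5 — N27 trips offline.
  N27 sheds 236 MW: no online neighbours, lost.
No further trips.

9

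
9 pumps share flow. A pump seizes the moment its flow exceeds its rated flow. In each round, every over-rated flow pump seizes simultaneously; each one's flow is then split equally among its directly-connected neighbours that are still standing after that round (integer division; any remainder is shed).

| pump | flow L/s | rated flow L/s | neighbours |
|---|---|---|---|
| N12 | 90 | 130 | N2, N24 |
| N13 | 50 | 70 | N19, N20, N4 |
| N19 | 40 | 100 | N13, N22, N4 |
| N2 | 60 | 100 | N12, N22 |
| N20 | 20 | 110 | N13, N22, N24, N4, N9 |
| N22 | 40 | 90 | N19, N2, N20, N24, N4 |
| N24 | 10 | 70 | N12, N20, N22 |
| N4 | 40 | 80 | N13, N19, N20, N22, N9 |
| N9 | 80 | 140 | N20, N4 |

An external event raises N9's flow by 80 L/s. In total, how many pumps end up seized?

9

Round 1 — N9 at 160 > 140. N9 seizes.
  N9 sheds 160 L/s to N20, N4: 80 each.
    N20: 20+80 = 100 ≤ 110
    N4: 40+80 = 120 > 80
Round 2 — N4 seizes.
  N4 sheds 120 L/s to N13, N19, N20, N22: 30 each.
    N13: 50+30 = 80 > 70
    N19: 40+30 = 70 ≤ 100
    N20: 100+30 = 130 > 110
    N22: 40+30 = 70 ≤ 90
Round 3 — N13, N20 seize.
  N13 sheds 80 L/s to N19: 80 each.
    N19: 70+80 = 150 > 100
  N20 sheds 130 L/s to N22, N24: 65 each.
    N22: 70+65 = 135 > 90
    N24: 10+65 = 75 > 70
Round 4 — N19, N22, N24 seize.
  N19 sheds 150 L/s: no online neighbours, lost.
  N22 sheds 135 L/s to N2: 135 each.
    N2: 60+135 = 195 > 100
  N24 sheds 75 L/s to N12: 75 each.
    N12: 90+75 = 165 > 130
Round 5 — N12, N2 seize.
  N12 sheds 165 L/s: no online neighbours, lost.
  N2 sheds 195 L/s: no online neighbours, lost.
No further seizures.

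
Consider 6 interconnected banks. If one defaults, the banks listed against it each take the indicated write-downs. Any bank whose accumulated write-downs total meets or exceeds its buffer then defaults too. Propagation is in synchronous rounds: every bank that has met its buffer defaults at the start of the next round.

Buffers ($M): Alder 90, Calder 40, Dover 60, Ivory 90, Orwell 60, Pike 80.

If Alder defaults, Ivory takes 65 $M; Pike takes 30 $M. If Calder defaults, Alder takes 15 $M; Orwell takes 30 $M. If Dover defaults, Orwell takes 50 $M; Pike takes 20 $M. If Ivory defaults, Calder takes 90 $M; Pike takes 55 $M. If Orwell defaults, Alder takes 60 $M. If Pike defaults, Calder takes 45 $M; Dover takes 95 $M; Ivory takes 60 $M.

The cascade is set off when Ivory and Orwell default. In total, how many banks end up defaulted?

3

Round 1 — Ivory, Orwell default (initial).
  Alder: +60 → 60 < 90
  Calder: +90 → 90 ≥ 40
  Pike: +55 → 55 < 80
Round 2 — Calder defaults.
  Alder: +15 → 75 < 90
No further defaults.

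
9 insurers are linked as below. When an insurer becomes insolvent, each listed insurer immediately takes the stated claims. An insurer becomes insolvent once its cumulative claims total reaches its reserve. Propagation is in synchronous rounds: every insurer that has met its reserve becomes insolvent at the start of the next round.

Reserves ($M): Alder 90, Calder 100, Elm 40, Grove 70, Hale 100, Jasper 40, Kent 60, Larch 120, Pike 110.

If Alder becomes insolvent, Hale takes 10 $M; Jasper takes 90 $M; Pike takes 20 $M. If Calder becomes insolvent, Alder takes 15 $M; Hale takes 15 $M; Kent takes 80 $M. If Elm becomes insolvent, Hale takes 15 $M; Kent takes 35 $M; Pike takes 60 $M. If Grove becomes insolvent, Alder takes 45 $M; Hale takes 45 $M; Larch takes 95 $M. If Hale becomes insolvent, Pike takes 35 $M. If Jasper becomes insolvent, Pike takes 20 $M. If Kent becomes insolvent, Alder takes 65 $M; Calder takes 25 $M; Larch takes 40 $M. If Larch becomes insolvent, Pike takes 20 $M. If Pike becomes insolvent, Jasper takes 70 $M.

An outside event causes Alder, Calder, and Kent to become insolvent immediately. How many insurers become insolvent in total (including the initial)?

Round 1 — Alder, Calder, Kent become insolvent (initial).
  Hale: +10+15 → 25 < 100
  Jasper: +90 → 90 ≥ 40
  Larch: +40 → 40 < 120
  Pike: +20 → 20 < 110
Round 2 — Jasper becomes insolvent.
  Pike: +20 → 40 < 110
No further insolvencies.

4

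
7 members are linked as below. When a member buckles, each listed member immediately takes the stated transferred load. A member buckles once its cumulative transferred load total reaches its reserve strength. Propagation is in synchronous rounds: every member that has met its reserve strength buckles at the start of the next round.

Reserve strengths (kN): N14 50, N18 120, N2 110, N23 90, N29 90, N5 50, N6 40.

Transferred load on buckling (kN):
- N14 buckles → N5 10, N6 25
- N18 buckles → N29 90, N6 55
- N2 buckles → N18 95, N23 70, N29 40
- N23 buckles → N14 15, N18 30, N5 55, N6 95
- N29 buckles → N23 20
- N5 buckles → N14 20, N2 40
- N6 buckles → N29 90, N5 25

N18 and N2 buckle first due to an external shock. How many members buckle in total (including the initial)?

Round 1 — N18, N2 buckle (initial).
  N23: +70 → 70 < 90
  N29: +90+40 → 130 ≥ 90
  N6: +55 → 55 ≥ 40
Round 2 — N29, N6 buckle.
  N23: +20 → 90 ≥ 90
  N5: +25 → 25 < 50
Round 3 — N23 buckles.
  N14: +15 → 15 < 50
  N5: +55 → 80 ≥ 50
Round 4 — N5 buckles.
  N14: +20 → 35 < 50
No further bucklings.

6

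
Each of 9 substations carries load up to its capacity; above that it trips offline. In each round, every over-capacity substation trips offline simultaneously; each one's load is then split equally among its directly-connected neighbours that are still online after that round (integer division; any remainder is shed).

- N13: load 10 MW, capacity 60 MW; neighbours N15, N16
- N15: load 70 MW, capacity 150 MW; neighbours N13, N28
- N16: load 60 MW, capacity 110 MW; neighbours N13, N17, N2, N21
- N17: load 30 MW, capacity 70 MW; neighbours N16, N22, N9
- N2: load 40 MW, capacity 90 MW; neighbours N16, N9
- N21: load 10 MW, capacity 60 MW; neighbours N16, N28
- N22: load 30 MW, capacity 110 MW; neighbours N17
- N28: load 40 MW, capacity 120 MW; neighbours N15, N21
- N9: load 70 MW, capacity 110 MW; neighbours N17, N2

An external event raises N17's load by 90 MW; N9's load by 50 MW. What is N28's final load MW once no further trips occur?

110

Round 1 — N17 at 120 > 70; N9 at 120 > 110. N17, N9 trip offline.
  N17 sheds 120 MW to N16, N22: 60 each.
    N16: 60+60 = 120 > 110
    N22: 30+60 = 90 ≤ 110
  N9 sheds 120 MW to N2: 120 each.
    N2: 40+120 = 160 > 90
Round 2 — N16, N2 trip offline.
  N16 sheds 120 MW to N13, N21: 60 each.
    N13: 10+60 = 70 > 60
    N21: 10+60 = 70 > 60
  N2 sheds 160 MW: no online neighbours, lost.
Round 3 — N13, N21 trip offline.
  N13 sheds 70 MW to N15: 70 each.
    N15: 70+70 = 140 ≤ 150
  N21 sheds 70 MW to N28: 70 each.
    N28: 40+70 = 110 ≤ 120
No further trips.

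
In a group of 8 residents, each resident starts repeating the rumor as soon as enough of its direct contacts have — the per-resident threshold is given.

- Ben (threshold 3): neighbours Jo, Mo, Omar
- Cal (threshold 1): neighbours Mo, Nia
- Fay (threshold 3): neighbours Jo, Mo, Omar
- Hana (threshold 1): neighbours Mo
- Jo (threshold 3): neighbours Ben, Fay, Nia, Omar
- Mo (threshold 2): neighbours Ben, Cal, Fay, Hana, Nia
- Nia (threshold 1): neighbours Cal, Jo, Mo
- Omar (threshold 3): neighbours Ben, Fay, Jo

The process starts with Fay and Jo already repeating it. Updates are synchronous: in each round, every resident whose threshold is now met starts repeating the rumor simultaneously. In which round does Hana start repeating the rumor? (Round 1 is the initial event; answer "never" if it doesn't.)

4

Round 1 — Fay, Jo start repeating the rumor (initial).
Round 2 — checking thresholds:
  Ben: 1 of 3 neighbours < 3, below threshold.
  Mo: 1 of 5 neighbours < 2, below threshold.
  Nia: 1 of 3 neighbours ≥ 1, starts repeating the rumor.
  Omar: 2 of 3 neighbours < 3, below threshold.
Round 3 — checking thresholds:
  Ben: 1 of 3 neighbours < 3, below threshold.
  Cal: 1 of 2 neighbours ≥ 1, starts repeating the rumor.
  Mo: 2 of 5 neighbours ≥ 2, starts repeating the rumor.
  Omar: 2 of 3 neighbours < 3, below threshold.
Round 4 — checking thresholds:
  Ben: 2 of 3 neighbours < 3, below threshold.
  Hana: 1 of 1 neighbours ≥ 1, starts repeating the rumor.
  Omar: 2 of 3 neighbours < 3, below threshold.
Round 5 — no new spreads; cascade stops.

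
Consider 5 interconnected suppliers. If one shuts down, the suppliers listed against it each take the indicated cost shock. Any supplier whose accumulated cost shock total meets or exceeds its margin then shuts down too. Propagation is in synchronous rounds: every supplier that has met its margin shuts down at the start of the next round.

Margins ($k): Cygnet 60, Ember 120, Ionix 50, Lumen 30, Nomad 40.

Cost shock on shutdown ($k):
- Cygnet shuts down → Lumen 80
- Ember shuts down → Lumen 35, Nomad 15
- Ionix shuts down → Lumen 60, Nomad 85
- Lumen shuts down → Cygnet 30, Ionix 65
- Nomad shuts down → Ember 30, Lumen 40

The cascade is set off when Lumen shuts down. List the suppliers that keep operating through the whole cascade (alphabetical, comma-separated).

Cygnet, Ember

Round 1 — Lumen shuts down (initial).
  Cygnet: +30 → 30 < 60
  Ionix: +65 → 65 ≥ 50
Round 2 — Ionix shuts down.
  Nomad: +85 → 85 ≥ 40
Round 3 — Nomad shuts down.
  Ember: +30 → 30 < 120
No further shutdowns.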